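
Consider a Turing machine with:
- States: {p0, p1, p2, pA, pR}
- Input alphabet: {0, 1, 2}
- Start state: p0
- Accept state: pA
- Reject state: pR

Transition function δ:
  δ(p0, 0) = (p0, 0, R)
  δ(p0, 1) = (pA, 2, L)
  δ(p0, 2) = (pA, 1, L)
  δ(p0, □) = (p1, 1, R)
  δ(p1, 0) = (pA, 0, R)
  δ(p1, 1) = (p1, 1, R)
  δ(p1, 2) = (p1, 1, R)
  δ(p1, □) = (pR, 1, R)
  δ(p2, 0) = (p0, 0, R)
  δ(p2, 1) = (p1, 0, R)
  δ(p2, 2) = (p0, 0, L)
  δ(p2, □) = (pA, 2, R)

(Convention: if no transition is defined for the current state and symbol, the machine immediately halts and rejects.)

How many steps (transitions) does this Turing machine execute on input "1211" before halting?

Execution trace:
Initial: [p0]1211
Step 1: δ(p0, 1) = (pA, 2, L) → [pA]□2211

The machine reaches the accept state pA and halts.

The machine executed 1 step before halting.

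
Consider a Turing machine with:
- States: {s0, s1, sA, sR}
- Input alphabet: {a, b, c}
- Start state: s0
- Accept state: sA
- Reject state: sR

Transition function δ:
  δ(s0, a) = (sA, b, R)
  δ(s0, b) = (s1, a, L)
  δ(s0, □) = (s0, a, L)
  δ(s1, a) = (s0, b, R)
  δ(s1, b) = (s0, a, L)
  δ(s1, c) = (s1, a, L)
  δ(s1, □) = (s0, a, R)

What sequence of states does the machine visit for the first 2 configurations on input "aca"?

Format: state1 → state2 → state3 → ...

Execution trace:
Initial: [s0]aca
Step 1: δ(s0, a) = (sA, b, R) → b[sA]ca

The machine reaches the accept state sA and halts.

State sequence: s0 → sA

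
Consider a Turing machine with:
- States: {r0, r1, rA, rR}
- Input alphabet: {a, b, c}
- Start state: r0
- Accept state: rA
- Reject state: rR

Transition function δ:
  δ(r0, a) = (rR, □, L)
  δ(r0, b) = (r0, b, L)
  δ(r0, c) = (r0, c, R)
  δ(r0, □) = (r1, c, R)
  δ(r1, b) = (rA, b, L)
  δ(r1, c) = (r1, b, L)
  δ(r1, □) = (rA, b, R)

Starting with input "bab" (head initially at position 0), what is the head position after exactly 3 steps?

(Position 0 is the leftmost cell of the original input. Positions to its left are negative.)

Execution trace (head position shown):
Step 0: [r0]bab  (head at position 0)
Step 1: move left → [r0]□bab  (head at position -1)
Step 2: move right → c[r1]bab  (head at position 0)
Step 3: move left → [rA]cbab  (head at position -1)

After 3 steps, the head is at position -1.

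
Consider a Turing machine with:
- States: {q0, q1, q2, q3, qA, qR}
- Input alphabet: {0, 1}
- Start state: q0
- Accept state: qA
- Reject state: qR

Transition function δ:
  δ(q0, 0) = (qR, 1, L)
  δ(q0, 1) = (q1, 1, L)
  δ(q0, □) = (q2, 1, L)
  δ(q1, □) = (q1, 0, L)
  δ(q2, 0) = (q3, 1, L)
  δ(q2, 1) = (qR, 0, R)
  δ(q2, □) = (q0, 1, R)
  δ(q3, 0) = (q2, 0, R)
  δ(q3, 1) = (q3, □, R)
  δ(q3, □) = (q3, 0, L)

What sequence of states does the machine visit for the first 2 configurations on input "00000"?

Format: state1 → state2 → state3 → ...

Execution trace:
Initial: [q0]00000
Step 1: δ(q0, 0) = (qR, 1, L) → [qR]□10000

The machine reaches the reject state qR and halts.

State sequence: q0 → qR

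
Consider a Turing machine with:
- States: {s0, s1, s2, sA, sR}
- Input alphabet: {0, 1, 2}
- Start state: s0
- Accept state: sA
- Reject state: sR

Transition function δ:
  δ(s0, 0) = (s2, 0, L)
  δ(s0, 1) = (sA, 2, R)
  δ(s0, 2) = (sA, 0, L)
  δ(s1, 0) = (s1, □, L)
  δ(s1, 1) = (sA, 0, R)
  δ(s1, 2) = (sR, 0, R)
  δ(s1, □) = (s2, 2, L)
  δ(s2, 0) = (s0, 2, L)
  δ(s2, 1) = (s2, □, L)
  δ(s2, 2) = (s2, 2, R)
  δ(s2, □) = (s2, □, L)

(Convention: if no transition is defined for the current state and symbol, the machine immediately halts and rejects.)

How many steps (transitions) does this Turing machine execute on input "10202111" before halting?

Execution trace:
Initial: [s0]10202111
Step 1: δ(s0, 1) = (sA, 2, R) → 2[sA]0202111

The machine reaches the accept state sA and halts.

The machine executed 1 step before halting.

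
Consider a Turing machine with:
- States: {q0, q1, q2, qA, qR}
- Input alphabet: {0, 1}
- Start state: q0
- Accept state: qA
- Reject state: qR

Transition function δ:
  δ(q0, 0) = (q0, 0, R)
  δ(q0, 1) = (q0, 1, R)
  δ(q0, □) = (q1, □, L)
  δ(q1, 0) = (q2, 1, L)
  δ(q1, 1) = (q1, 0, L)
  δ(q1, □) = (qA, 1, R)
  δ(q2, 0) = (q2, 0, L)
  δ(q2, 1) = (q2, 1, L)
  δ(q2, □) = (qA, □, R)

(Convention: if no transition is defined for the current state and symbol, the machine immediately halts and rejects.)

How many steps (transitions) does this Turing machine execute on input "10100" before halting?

Execution trace:
Initial: [q0]10100
Step 1: δ(q0, 1) = (q0, 1, R) → 1[q0]0100
Step 2: δ(q0, 0) = (q0, 0, R) → 10[q0]100
Step 3: δ(q0, 1) = (q0, 1, R) → 101[q0]00
Step 4: δ(q0, 0) = (q0, 0, R) → 1010[q0]0
Step 5: δ(q0, 0) = (q0, 0, R) → 10100[q0]□
Step 6: δ(q0, □) = (q1, □, L) → 1010[q1]0□
Step 7: δ(q1, 0) = (q2, 1, L) → 101[q2]01□
Step 8: δ(q2, 0) = (q2, 0, L) → 10[q2]101□
Step 9: δ(q2, 1) = (q2, 1, L) → 1[q2]0101□
Step 10: δ(q2, 0) = (q2, 0, L) → [q2]10101□
Step 11: δ(q2, 1) = (q2, 1, L) → [q2]□10101□
Step 12: δ(q2, □) = (qA, □, R) → □[qA]10101□

The machine reaches the accept state qA and halts.

The machine executed 12 steps before halting.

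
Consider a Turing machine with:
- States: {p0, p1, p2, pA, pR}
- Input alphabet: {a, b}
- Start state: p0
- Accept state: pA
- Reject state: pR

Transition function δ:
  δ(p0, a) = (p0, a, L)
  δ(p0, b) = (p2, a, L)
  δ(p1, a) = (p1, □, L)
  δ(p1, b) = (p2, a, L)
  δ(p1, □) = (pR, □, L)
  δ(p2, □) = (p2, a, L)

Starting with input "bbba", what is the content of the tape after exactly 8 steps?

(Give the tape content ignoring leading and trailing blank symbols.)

Execution trace:
Initial: [p0]bbba
Step 1: δ(p0, b) = (p2, a, L) → [p2]□abba
Step 2: δ(p2, □) = (p2, a, L) → [p2]□aabba
Step 3: δ(p2, □) = (p2, a, L) → [p2]□aaabba
Step 4: δ(p2, □) = (p2, a, L) → [p2]□aaaabba
Step 5: δ(p2, □) = (p2, a, L) → [p2]□aaaaabba
Step 6: δ(p2, □) = (p2, a, L) → [p2]□aaaaaabba
Step 7: δ(p2, □) = (p2, a, L) → [p2]□aaaaaaabba
Step 8: δ(p2, □) = (p2, a, L) → [p2]□aaaaaaaabba

After 8 steps, the tape (ignoring leading/trailing blanks) is: aaaaaaaabba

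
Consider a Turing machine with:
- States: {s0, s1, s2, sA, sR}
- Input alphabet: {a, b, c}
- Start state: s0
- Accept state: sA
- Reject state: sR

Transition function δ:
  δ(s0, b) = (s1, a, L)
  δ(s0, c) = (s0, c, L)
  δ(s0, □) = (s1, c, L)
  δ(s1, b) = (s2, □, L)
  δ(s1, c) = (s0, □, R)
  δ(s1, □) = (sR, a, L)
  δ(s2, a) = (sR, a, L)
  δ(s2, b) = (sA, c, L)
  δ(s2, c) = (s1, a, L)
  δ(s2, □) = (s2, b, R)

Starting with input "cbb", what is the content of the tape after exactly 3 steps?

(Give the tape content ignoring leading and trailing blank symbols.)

Execution trace:
Initial: [s0]cbb
Step 1: δ(s0, c) = (s0, c, L) → [s0]□cbb
Step 2: δ(s0, □) = (s1, c, L) → [s1]□ccbb
Step 3: δ(s1, □) = (sR, a, L) → [sR]□accbb

The machine reaches the reject state sR and halts.

After 3 steps, the tape (ignoring leading/trailing blanks) is: accbb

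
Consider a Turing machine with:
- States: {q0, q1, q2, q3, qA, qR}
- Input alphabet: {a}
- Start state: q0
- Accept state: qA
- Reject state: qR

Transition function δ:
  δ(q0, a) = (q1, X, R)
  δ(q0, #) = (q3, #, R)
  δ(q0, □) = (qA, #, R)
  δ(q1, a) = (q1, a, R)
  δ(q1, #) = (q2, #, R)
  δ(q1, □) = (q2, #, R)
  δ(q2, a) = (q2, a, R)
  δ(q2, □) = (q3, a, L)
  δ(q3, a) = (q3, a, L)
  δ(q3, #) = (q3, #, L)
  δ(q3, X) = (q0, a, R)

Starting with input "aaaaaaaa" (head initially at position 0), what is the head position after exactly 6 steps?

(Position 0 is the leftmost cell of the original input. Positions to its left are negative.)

Execution trace (head position shown):
Step 0: [q0]aaaaaaaa  (head at position 0)
Step 1: move right → X[q1]aaaaaaa  (head at position 1)
Step 2: move right → Xa[q1]aaaaaa  (head at position 2)
Step 3: move right → Xaa[q1]aaaaa  (head at position 3)
Step 4: move right → Xaaa[q1]aaaa  (head at position 4)
Step 5: move right → Xaaaa[q1]aaa  (head at position 5)
Step 6: move right → Xaaaaa[q1]aa  (head at position 6)

After 6 steps, the head is at position 6.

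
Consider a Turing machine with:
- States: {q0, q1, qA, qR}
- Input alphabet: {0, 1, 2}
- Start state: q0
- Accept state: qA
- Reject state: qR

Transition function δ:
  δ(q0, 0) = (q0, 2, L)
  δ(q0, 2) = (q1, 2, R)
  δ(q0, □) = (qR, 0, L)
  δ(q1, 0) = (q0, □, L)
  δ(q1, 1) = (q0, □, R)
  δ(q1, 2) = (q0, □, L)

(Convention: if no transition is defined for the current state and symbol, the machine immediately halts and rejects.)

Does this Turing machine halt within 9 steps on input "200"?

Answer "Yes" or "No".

Execution trace:
Initial: [q0]200
Step 1: δ(q0, 2) = (q1, 2, R) → 2[q1]00
Step 2: δ(q1, 0) = (q0, □, L) → [q0]2□0
Step 3: δ(q0, 2) = (q1, 2, R) → 2[q1]□0

No transition is defined for δ(q1, □). By convention the machine halts and rejects.
The machine halted after 3 steps (within the 9-step bound).

Answer: Yes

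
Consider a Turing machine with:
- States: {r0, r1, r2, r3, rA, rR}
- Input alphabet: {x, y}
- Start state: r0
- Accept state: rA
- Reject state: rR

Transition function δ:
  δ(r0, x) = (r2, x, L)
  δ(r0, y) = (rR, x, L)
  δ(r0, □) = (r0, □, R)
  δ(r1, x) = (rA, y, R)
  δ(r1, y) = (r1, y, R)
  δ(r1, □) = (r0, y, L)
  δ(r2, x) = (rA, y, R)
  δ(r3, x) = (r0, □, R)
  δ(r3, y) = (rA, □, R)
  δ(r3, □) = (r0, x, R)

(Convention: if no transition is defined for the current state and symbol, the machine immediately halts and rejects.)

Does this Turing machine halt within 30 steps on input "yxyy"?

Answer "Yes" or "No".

Execution trace:
Initial: [r0]yxyy
Step 1: δ(r0, y) = (rR, x, L) → [rR]□xxyy

The machine reaches the reject state rR and halts.
The machine halted after 1 step (within the 30-step bound).

Answer: Yes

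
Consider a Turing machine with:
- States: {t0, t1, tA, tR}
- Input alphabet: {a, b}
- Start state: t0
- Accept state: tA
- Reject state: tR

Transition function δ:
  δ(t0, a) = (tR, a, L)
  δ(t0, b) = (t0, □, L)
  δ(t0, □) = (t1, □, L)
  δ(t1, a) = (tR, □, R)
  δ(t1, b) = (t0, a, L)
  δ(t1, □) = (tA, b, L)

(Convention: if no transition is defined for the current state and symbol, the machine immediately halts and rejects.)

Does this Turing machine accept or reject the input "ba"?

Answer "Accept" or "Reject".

Execution trace:
Initial: [t0]ba
Step 1: δ(t0, b) = (t0, □, L) → [t0]□□a
Step 2: δ(t0, □) = (t1, □, L) → [t1]□□□a
Step 3: δ(t1, □) = (tA, b, L) → [tA]□b□□a

The machine reaches the accept state tA and halts.

Answer: Accept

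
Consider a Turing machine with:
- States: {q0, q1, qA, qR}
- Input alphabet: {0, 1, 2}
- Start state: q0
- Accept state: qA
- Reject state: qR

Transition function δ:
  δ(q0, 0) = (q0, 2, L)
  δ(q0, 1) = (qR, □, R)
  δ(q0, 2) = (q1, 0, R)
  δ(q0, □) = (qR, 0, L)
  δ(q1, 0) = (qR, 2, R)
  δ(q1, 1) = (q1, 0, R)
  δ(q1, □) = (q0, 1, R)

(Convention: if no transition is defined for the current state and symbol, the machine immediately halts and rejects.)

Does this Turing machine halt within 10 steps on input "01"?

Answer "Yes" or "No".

Execution trace:
Initial: [q0]01
Step 1: δ(q0, 0) = (q0, 2, L) → [q0]□21
Step 2: δ(q0, □) = (qR, 0, L) → [qR]□021

The machine reaches the reject state qR and halts.
The machine halted after 2 steps (within the 10-step bound).

Answer: Yes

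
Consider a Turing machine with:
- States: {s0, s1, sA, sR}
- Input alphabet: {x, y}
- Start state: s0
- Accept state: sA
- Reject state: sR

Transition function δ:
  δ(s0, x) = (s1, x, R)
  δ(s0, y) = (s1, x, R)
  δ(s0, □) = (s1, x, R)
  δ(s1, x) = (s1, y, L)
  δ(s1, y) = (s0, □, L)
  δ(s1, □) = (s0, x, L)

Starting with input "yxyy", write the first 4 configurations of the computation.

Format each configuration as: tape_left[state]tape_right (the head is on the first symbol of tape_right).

Transitions applied:
Step 1: δ(s0, y) = (s1, x, R)
Step 2: δ(s1, x) = (s1, y, L)
Step 3: δ(s1, x) = (s1, y, L)

The first 4 configurations are:
[s0]yxyy ⊢ x[s1]xyy ⊢ [s1]xyyy ⊢ [s1]□yyyy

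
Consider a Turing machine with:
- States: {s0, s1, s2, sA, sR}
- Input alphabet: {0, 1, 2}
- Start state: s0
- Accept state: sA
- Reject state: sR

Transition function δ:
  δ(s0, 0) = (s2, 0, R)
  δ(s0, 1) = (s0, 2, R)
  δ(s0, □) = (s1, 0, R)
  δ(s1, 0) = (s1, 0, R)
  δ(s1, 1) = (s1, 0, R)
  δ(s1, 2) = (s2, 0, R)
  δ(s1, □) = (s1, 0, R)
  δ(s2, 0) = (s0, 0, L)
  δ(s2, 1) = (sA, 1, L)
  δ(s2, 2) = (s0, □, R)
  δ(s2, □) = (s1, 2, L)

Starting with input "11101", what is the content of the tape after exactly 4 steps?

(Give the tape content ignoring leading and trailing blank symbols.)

Execution trace:
Initial: [s0]11101
Step 1: δ(s0, 1) = (s0, 2, R) → 2[s0]1101
Step 2: δ(s0, 1) = (s0, 2, R) → 22[s0]101
Step 3: δ(s0, 1) = (s0, 2, R) → 222[s0]01
Step 4: δ(s0, 0) = (s2, 0, R) → 2220[s2]1

After 4 steps, the tape (ignoring leading/trailing blanks) is: 22201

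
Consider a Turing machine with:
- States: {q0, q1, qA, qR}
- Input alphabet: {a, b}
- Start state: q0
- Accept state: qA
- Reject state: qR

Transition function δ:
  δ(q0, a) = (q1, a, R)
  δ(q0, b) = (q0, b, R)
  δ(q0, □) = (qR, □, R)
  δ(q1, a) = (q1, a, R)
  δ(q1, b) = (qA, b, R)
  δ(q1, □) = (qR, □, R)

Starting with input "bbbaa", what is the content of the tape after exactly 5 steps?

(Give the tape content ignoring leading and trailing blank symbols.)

Execution trace:
Initial: [q0]bbbaa
Step 1: δ(q0, b) = (q0, b, R) → b[q0]bbaa
Step 2: δ(q0, b) = (q0, b, R) → bb[q0]baa
Step 3: δ(q0, b) = (q0, b, R) → bbb[q0]aa
Step 4: δ(q0, a) = (q1, a, R) → bbba[q1]a
Step 5: δ(q1, a) = (q1, a, R) → bbbaa[q1]□

After 5 steps, the tape (ignoring leading/trailing blanks) is: bbbaa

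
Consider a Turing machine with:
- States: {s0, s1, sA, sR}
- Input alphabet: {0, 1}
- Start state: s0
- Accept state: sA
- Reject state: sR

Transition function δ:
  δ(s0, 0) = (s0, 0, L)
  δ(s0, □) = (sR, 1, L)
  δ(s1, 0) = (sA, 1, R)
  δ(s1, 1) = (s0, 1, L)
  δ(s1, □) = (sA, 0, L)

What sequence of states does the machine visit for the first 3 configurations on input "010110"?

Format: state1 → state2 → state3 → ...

Execution trace:
Initial: [s0]010110
Step 1: δ(s0, 0) = (s0, 0, L) → [s0]□010110
Step 2: δ(s0, □) = (sR, 1, L) → [sR]□1010110

The machine reaches the reject state sR and halts.

State sequence: s0 → s0 → sR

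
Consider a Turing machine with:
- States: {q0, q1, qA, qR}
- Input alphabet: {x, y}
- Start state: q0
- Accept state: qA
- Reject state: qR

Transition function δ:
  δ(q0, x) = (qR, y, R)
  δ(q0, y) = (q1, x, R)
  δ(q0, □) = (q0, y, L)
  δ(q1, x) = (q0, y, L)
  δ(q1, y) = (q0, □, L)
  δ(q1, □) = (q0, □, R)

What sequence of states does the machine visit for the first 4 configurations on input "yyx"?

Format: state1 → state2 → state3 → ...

Execution trace:
Initial: [q0]yyx
Step 1: δ(q0, y) = (q1, x, R) → x[q1]yx
Step 2: δ(q1, y) = (q0, □, L) → [q0]x□x
Step 3: δ(q0, x) = (qR, y, R) → y[qR]□x

The machine reaches the reject state qR and halts.

State sequence: q0 → q1 → q0 → qR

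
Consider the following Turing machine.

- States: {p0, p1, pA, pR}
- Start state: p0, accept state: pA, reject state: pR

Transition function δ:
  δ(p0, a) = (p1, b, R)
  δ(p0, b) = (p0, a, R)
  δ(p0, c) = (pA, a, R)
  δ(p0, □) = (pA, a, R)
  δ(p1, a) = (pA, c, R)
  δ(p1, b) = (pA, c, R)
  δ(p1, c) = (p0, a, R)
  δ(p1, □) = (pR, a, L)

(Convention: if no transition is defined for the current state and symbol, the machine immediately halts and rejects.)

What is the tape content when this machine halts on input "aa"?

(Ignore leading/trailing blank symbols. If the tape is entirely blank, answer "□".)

Execution trace:
Initial: [p0]aa
Step 1: δ(p0, a) = (p1, b, R) → b[p1]a
Step 2: δ(p1, a) = (pA, c, R) → bc[pA]□

The machine reaches the accept state pA and halts.

Final tape (ignoring leading/trailing blanks): bc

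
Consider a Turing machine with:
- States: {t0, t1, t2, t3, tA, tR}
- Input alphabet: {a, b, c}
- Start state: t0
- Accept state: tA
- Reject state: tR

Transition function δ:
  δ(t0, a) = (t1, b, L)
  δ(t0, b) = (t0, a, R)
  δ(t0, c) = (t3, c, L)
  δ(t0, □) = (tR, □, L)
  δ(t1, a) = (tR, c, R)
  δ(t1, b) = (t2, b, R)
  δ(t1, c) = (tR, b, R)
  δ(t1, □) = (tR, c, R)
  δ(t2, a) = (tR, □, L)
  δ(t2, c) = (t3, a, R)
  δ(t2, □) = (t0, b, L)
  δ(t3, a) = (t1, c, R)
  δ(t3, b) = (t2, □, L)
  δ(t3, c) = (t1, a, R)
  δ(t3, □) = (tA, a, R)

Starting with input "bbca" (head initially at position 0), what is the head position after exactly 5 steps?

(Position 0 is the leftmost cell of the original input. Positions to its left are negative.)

Execution trace (head position shown):
Step 0: [t0]bbca  (head at position 0)
Step 1: move right → a[t0]bca  (head at position 1)
Step 2: move right → aa[t0]ca  (head at position 2)
Step 3: move left → a[t3]aca  (head at position 1)
Step 4: move right → ac[t1]ca  (head at position 2)
Step 5: move right → acb[tR]a  (head at position 3)

After 5 steps, the head is at position 3.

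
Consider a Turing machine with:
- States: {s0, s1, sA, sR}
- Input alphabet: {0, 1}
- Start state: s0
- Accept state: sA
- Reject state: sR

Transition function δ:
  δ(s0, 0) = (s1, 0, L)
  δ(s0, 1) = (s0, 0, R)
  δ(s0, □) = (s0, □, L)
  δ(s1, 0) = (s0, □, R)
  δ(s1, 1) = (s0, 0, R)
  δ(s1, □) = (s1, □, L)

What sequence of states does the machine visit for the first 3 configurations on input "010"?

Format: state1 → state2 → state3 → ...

Execution trace:
Initial: [s0]010
Step 1: δ(s0, 0) = (s1, 0, L) → [s1]□010
Step 2: δ(s1, □) = (s1, □, L) → [s1]□□010

State sequence: s0 → s1 → s1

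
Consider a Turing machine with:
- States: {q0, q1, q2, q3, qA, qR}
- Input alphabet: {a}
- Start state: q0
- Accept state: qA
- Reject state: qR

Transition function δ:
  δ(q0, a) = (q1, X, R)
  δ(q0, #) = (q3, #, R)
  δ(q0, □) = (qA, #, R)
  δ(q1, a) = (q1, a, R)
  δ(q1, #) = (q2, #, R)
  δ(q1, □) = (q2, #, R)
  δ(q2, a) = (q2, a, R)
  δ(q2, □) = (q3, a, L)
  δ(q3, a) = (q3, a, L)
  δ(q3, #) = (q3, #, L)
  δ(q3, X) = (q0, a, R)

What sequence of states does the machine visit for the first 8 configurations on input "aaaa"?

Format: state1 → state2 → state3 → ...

Execution trace:
Initial: [q0]aaaa
Step 1: δ(q0, a) = (q1, X, R) → X[q1]aaa
Step 2: δ(q1, a) = (q1, a, R) → Xa[q1]aa
Step 3: δ(q1, a) = (q1, a, R) → Xaa[q1]a
Step 4: δ(q1, a) = (q1, a, R) → Xaaa[q1]□
Step 5: δ(q1, □) = (q2, #, R) → Xaaa#[q2]□
Step 6: δ(q2, □) = (q3, a, L) → Xaaa[q3]#a
Step 7: δ(q3, #) = (q3, #, L) → Xaa[q3]a#a

State sequence: q0 → q1 → q1 → q1 → q1 → q2 → q3 → q3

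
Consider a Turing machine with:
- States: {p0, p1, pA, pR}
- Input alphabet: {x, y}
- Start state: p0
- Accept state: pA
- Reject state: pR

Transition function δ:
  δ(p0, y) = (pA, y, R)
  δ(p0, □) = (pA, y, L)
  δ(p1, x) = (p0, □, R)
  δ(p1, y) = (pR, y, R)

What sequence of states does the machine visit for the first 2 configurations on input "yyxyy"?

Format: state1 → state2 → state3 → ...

Execution trace:
Initial: [p0]yyxyy
Step 1: δ(p0, y) = (pA, y, R) → y[pA]yxyy

The machine reaches the accept state pA and halts.

State sequence: p0 → pA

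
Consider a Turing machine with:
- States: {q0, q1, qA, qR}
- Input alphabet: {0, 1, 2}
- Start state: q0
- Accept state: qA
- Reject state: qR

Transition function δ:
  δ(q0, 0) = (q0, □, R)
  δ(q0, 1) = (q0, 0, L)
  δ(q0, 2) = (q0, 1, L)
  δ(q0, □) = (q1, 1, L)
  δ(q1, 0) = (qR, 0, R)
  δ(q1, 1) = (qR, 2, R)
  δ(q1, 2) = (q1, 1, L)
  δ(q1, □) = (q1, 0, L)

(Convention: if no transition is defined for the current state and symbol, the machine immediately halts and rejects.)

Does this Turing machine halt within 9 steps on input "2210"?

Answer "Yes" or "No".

Execution trace:
Initial: [q0]2210
Step 1: δ(q0, 2) = (q0, 1, L) → [q0]□1210
Step 2: δ(q0, □) = (q1, 1, L) → [q1]□11210
Step 3: δ(q1, □) = (q1, 0, L) → [q1]□011210
Step 4: δ(q1, □) = (q1, 0, L) → [q1]□0011210
Step 5: δ(q1, □) = (q1, 0, L) → [q1]□00011210
Step 6: δ(q1, □) = (q1, 0, L) → [q1]□000011210
Step 7: δ(q1, □) = (q1, 0, L) → [q1]□0000011210
Step 8: δ(q1, □) = (q1, 0, L) → [q1]□00000011210
Step 9: δ(q1, □) = (q1, 0, L) → [q1]□000000011210

The machine has not reached a halting state after 9 steps.
The machine did not halt within the 9-step bound.

Answer: No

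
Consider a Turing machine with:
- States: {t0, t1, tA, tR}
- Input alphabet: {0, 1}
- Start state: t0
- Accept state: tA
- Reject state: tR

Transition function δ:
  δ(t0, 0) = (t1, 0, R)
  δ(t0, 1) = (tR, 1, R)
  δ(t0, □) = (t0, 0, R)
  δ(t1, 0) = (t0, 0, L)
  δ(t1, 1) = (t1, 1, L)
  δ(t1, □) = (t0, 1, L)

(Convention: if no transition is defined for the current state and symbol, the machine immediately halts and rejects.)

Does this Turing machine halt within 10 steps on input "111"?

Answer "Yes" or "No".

Execution trace:
Initial: [t0]111
Step 1: δ(t0, 1) = (tR, 1, R) → 1[tR]11

The machine reaches the reject state tR and halts.
The machine halted after 1 step (within the 10-step bound).

Answer: Yes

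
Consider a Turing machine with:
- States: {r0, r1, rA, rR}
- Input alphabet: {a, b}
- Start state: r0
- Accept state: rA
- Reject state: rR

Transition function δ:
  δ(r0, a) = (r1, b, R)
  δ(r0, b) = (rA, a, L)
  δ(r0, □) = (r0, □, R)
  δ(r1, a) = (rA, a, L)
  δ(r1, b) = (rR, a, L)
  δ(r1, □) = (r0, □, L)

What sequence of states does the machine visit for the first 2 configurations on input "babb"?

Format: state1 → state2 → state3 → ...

Execution trace:
Initial: [r0]babb
Step 1: δ(r0, b) = (rA, a, L) → [rA]□aabb

The machine reaches the accept state rA and halts.

State sequence: r0 → rA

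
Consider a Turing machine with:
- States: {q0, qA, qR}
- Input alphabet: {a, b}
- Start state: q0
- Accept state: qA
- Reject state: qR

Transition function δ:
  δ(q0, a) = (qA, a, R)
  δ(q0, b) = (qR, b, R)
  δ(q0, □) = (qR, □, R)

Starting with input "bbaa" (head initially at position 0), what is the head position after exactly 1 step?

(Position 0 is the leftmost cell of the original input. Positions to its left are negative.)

Execution trace (head position shown):
Step 0: [q0]bbaa  (head at position 0)
Step 1: move right → b[qR]baa  (head at position 1)

After 1 step, the head is at position 1.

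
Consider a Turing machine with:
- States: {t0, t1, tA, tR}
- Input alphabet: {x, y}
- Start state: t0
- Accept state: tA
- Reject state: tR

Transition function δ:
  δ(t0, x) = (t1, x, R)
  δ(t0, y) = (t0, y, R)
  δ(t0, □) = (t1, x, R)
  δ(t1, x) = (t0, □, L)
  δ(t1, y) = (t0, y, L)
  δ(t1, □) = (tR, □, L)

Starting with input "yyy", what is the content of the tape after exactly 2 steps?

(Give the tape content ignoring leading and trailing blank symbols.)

Execution trace:
Initial: [t0]yyy
Step 1: δ(t0, y) = (t0, y, R) → y[t0]yy
Step 2: δ(t0, y) = (t0, y, R) → yy[t0]y

After 2 steps, the tape (ignoring leading/trailing blanks) is: yyy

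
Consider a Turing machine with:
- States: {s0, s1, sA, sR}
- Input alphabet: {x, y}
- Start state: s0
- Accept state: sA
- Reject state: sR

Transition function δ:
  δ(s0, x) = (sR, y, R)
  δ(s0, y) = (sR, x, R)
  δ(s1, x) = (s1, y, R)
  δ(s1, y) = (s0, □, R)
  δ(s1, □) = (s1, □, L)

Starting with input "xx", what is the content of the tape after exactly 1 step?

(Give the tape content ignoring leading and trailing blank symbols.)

Execution trace:
Initial: [s0]xx
Step 1: δ(s0, x) = (sR, y, R) → y[sR]x

The machine reaches the reject state sR and halts.

After 1 step, the tape (ignoring leading/trailing blanks) is: yx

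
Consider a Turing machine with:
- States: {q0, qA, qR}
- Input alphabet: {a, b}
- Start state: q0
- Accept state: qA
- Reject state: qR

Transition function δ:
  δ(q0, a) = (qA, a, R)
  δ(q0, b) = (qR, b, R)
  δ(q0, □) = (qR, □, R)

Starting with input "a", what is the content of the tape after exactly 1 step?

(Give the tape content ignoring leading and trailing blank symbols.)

Execution trace:
Initial: [q0]a
Step 1: δ(q0, a) = (qA, a, R) → a[qA]□

The machine reaches the accept state qA and halts.

After 1 step, the tape (ignoring leading/trailing blanks) is: a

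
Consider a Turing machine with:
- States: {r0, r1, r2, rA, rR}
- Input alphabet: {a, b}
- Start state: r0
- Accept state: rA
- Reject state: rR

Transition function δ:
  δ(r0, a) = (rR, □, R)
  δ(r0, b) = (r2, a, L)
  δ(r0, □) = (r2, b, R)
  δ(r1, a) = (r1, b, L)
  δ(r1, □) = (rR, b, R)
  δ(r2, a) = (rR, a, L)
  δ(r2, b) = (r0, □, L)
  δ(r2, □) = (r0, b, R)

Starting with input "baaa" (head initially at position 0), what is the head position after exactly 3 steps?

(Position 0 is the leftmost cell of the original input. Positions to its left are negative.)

Execution trace (head position shown):
Step 0: [r0]baaa  (head at position 0)
Step 1: move left → [r2]□aaaa  (head at position -1)
Step 2: move right → b[r0]aaaa  (head at position 0)
Step 3: move right → b□[rR]aaa  (head at position 1)

After 3 steps, the head is at position 1.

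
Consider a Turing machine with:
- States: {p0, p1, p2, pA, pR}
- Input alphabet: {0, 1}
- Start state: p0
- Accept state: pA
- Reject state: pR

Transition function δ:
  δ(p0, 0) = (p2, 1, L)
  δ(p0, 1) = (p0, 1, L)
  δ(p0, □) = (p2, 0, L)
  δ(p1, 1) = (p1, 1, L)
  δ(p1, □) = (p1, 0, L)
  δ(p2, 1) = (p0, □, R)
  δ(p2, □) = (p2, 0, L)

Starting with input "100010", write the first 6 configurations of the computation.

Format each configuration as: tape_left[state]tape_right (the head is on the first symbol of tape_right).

Transitions applied:
Step 1: δ(p0, 1) = (p0, 1, L)
Step 2: δ(p0, □) = (p2, 0, L)
Step 3: δ(p2, □) = (p2, 0, L)
Step 4: δ(p2, □) = (p2, 0, L)
Step 5: δ(p2, □) = (p2, 0, L)

The first 6 configurations are:
[p0]100010 ⊢ [p0]□100010 ⊢ [p2]□0100010 ⊢ [p2]□00100010 ⊢ [p2]□000100010 ⊢ [p2]□0000100010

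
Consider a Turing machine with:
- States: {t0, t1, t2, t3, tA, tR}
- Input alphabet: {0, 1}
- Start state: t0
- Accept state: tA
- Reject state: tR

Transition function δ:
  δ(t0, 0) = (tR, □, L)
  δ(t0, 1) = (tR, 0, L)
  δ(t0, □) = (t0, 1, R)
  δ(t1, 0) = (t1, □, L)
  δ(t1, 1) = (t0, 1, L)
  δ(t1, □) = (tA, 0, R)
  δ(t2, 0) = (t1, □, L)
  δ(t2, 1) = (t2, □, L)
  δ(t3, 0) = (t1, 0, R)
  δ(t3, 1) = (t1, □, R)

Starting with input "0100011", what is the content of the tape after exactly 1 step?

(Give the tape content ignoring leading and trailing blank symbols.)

Execution trace:
Initial: [t0]0100011
Step 1: δ(t0, 0) = (tR, □, L) → [tR]□□100011

The machine reaches the reject state tR and halts.

After 1 step, the tape (ignoring leading/trailing blanks) is: 100011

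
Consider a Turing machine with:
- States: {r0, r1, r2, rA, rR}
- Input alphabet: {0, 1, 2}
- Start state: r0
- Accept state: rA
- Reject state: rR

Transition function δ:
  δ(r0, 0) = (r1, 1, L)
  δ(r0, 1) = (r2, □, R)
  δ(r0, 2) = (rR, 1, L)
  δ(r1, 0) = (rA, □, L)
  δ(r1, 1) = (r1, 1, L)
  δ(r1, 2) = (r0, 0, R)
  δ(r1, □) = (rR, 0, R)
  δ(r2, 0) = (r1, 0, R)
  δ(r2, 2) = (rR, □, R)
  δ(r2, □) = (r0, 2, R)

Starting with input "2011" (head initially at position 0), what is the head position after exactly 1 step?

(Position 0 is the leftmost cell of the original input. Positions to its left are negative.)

Execution trace (head position shown):
Step 0: [r0]2011  (head at position 0)
Step 1: move left → [rR]□1011  (head at position -1)

After 1 step, the head is at position -1.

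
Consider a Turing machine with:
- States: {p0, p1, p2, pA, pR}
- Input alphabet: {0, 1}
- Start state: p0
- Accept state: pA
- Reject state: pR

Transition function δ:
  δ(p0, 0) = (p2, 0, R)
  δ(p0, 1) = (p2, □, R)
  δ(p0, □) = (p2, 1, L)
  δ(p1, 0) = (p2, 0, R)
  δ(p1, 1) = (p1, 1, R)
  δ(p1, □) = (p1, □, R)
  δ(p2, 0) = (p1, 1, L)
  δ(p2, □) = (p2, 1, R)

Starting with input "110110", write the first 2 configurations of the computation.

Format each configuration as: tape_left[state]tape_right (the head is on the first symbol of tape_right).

Transitions applied:
Step 1: δ(p0, 1) = (p2, □, R)

The first 2 configurations are:
[p0]110110 ⊢ □[p2]10110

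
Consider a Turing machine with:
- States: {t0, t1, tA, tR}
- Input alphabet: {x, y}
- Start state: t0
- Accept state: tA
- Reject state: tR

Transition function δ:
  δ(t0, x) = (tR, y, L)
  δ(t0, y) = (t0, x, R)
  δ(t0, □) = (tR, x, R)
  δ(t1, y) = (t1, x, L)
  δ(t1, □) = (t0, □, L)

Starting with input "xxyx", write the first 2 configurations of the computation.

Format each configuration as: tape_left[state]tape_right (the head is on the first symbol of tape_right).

Transitions applied:
Step 1: δ(t0, x) = (tR, y, L)

The first 2 configurations are:
[t0]xxyx ⊢ [tR]□yxyx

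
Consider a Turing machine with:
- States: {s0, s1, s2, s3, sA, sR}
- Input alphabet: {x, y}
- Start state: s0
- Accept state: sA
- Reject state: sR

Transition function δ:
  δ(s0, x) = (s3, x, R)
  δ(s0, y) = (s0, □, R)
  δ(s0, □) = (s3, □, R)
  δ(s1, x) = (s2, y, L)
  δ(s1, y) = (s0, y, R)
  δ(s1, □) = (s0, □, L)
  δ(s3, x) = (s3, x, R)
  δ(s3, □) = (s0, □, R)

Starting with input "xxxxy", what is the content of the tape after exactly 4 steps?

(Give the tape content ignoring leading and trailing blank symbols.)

Execution trace:
Initial: [s0]xxxxy
Step 1: δ(s0, x) = (s3, x, R) → x[s3]xxxy
Step 2: δ(s3, x) = (s3, x, R) → xx[s3]xxy
Step 3: δ(s3, x) = (s3, x, R) → xxx[s3]xy
Step 4: δ(s3, x) = (s3, x, R) → xxxx[s3]y

No transition is defined for δ(s3, y). By convention the machine halts and rejects.

After 4 steps, the tape (ignoring leading/trailing blanks) is: xxxxy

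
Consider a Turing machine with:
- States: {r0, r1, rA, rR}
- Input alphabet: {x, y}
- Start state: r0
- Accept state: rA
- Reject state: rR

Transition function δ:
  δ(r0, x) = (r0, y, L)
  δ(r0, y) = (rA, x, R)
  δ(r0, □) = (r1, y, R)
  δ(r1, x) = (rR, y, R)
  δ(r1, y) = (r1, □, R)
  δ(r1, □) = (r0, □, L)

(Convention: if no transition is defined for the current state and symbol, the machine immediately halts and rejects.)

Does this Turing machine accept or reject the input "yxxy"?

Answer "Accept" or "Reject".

Execution trace:
Initial: [r0]yxxy
Step 1: δ(r0, y) = (rA, x, R) → x[rA]xxy

The machine reaches the accept state rA and halts.

Answer: Accept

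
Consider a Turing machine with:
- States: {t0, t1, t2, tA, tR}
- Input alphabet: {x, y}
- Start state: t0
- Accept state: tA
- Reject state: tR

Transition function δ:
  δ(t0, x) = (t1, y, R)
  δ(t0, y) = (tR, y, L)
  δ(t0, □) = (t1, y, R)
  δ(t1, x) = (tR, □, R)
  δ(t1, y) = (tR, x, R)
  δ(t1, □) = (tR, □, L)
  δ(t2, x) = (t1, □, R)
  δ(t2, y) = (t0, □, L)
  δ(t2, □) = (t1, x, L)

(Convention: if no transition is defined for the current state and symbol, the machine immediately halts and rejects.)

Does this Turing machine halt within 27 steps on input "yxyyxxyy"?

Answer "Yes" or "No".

Execution trace:
Initial: [t0]yxyyxxyy
Step 1: δ(t0, y) = (tR, y, L) → [tR]□yxyyxxyy

The machine reaches the reject state tR and halts.
The machine halted after 1 step (within the 27-step bound).

Answer: Yes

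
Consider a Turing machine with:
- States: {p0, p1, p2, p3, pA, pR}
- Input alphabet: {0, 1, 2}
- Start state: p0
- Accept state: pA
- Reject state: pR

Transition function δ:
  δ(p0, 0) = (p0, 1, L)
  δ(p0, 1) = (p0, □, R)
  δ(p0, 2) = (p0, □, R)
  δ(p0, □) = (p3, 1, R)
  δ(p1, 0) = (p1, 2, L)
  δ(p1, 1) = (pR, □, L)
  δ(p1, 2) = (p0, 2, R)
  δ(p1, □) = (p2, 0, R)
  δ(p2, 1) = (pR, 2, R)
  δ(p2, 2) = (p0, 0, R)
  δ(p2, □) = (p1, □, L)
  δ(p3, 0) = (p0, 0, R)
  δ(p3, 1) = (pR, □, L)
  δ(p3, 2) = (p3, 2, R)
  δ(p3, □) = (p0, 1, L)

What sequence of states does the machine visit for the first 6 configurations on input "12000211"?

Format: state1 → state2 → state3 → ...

Execution trace:
Initial: [p0]12000211
Step 1: δ(p0, 1) = (p0, □, R) → □[p0]2000211
Step 2: δ(p0, 2) = (p0, □, R) → □□[p0]000211
Step 3: δ(p0, 0) = (p0, 1, L) → □[p0]□100211
Step 4: δ(p0, □) = (p3, 1, R) → □1[p3]100211
Step 5: δ(p3, 1) = (pR, □, L) → □[pR]1□00211

The machine reaches the reject state pR and halts.

State sequence: p0 → p0 → p0 → p0 → p3 → pR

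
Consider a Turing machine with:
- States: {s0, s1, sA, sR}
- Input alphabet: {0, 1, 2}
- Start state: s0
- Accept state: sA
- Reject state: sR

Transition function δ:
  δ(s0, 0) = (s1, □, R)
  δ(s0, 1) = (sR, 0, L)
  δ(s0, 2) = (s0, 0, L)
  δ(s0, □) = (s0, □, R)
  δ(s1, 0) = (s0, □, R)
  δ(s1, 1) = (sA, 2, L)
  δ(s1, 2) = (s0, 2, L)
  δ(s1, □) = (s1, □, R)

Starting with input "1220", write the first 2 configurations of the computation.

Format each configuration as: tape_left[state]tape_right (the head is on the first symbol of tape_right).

Transitions applied:
Step 1: δ(s0, 1) = (sR, 0, L)

The first 2 configurations are:
[s0]1220 ⊢ [sR]□0220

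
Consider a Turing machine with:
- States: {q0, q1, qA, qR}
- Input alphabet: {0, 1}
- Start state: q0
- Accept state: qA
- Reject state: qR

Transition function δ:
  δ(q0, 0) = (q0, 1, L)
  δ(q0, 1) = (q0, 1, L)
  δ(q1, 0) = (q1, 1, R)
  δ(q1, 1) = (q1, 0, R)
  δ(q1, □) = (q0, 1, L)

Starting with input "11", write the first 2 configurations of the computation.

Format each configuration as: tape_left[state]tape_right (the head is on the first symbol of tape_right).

Transitions applied:
Step 1: δ(q0, 1) = (q0, 1, L)

The first 2 configurations are:
[q0]11 ⊢ [q0]□11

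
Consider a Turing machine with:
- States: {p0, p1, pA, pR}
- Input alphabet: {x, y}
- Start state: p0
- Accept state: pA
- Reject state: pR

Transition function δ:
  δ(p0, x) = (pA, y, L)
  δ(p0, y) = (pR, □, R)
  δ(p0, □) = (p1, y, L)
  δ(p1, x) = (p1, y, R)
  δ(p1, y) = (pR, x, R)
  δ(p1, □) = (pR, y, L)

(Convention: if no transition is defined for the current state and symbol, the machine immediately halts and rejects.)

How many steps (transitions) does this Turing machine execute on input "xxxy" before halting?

Execution trace:
Initial: [p0]xxxy
Step 1: δ(p0, x) = (pA, y, L) → [pA]□yxxy

The machine reaches the accept state pA and halts.

The machine executed 1 step before halting.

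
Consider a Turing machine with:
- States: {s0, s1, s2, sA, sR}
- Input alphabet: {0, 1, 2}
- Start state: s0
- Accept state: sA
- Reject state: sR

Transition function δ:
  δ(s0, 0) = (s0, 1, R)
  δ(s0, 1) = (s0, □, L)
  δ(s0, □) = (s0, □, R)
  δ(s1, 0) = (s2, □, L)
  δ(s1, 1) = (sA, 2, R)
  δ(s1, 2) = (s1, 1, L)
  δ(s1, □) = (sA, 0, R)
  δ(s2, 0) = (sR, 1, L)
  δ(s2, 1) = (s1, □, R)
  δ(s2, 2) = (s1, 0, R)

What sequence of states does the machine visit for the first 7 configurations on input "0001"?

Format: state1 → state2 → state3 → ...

Execution trace:
Initial: [s0]0001
Step 1: δ(s0, 0) = (s0, 1, R) → 1[s0]001
Step 2: δ(s0, 0) = (s0, 1, R) → 11[s0]01
Step 3: δ(s0, 0) = (s0, 1, R) → 111[s0]1
Step 4: δ(s0, 1) = (s0, □, L) → 11[s0]1□
Step 5: δ(s0, 1) = (s0, □, L) → 1[s0]1□□
Step 6: δ(s0, 1) = (s0, □, L) → [s0]1□□□

State sequence: s0 → s0 → s0 → s0 → s0 → s0 → s0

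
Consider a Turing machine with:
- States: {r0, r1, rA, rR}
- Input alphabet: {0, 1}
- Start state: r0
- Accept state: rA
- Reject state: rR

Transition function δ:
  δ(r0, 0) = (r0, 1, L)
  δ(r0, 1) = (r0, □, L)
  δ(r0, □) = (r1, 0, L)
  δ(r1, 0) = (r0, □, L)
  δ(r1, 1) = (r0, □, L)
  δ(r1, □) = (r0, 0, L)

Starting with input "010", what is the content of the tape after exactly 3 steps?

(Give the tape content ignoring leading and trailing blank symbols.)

Execution trace:
Initial: [r0]010
Step 1: δ(r0, 0) = (r0, 1, L) → [r0]□110
Step 2: δ(r0, □) = (r1, 0, L) → [r1]□0110
Step 3: δ(r1, □) = (r0, 0, L) → [r0]□00110

After 3 steps, the tape (ignoring leading/trailing blanks) is: 00110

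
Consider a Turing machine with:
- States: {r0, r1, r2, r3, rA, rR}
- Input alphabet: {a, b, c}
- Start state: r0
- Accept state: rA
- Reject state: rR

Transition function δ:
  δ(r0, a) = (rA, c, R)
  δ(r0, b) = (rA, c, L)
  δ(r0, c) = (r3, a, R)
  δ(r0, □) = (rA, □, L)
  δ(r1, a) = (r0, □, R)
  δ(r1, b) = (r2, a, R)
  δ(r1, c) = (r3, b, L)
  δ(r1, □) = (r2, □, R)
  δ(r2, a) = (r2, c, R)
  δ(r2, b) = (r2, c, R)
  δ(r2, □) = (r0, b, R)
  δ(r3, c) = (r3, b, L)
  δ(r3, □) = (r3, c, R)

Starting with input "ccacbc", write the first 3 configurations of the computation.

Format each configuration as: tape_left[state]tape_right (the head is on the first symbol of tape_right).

Transitions applied:
Step 1: δ(r0, c) = (r3, a, R)
Step 2: δ(r3, c) = (r3, b, L)

The first 3 configurations are:
[r0]ccacbc ⊢ a[r3]cacbc ⊢ [r3]abacbc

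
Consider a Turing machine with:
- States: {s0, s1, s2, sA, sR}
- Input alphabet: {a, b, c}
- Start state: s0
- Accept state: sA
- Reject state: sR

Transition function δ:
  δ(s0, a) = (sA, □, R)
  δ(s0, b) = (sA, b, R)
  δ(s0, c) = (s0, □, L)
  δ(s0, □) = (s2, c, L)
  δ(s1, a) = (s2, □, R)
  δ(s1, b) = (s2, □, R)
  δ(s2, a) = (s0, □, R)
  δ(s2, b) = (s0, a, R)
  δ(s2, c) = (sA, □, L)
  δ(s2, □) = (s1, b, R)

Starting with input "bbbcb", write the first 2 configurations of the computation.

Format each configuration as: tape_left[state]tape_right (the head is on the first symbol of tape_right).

Transitions applied:
Step 1: δ(s0, b) = (sA, b, R)

The first 2 configurations are:
[s0]bbbcb ⊢ b[sA]bbcb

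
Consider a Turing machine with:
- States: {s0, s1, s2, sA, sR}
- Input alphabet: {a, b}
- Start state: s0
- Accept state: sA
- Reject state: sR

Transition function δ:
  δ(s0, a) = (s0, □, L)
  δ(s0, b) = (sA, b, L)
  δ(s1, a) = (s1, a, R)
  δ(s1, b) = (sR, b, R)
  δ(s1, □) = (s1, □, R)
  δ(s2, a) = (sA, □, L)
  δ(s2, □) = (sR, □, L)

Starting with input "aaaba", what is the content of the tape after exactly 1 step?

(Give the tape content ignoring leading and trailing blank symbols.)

Execution trace:
Initial: [s0]aaaba
Step 1: δ(s0, a) = (s0, □, L) → [s0]□□aaba

No transition is defined for δ(s0, □). By convention the machine halts and rejects.

After 1 step, the tape (ignoring leading/trailing blanks) is: aaba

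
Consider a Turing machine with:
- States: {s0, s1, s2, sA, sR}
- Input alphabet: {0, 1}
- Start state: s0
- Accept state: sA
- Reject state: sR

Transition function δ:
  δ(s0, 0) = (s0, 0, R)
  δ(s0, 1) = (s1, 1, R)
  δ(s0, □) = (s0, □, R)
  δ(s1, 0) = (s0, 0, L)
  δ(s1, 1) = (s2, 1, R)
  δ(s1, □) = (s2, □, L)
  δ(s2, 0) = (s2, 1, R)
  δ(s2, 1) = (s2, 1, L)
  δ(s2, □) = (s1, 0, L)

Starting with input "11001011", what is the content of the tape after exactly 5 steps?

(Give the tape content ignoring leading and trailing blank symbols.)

Execution trace:
Initial: [s0]11001011
Step 1: δ(s0, 1) = (s1, 1, R) → 1[s1]1001011
Step 2: δ(s1, 1) = (s2, 1, R) → 11[s2]001011
Step 3: δ(s2, 0) = (s2, 1, R) → 111[s2]01011
Step 4: δ(s2, 0) = (s2, 1, R) → 1111[s2]1011
Step 5: δ(s2, 1) = (s2, 1, L) → 111[s2]11011

After 5 steps, the tape (ignoring leading/trailing blanks) is: 11111011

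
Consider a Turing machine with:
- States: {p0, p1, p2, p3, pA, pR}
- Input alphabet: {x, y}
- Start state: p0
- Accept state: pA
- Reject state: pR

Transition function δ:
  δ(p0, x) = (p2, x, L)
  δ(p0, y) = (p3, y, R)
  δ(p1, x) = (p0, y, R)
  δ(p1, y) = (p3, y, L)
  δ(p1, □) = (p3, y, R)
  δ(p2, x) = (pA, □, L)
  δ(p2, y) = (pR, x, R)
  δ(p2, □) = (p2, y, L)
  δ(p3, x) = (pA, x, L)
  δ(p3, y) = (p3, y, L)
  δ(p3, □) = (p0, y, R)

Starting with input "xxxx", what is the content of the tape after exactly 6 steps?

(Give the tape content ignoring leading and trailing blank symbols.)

Execution trace:
Initial: [p0]xxxx
Step 1: δ(p0, x) = (p2, x, L) → [p2]□xxxx
Step 2: δ(p2, □) = (p2, y, L) → [p2]□yxxxx
Step 3: δ(p2, □) = (p2, y, L) → [p2]□yyxxxx
Step 4: δ(p2, □) = (p2, y, L) → [p2]□yyyxxxx
Step 5: δ(p2, □) = (p2, y, L) → [p2]□yyyyxxxx
Step 6: δ(p2, □) = (p2, y, L) → [p2]□yyyyyxxxx

After 6 steps, the tape (ignoring leading/trailing blanks) is: yyyyyxxxx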